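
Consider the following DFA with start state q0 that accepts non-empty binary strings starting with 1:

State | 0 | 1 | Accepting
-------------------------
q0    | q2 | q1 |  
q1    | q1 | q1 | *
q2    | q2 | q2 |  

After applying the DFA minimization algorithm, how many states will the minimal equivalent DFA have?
All 3 states are reachable from q0, so none can be removed as unreachable.
Table-filling: first mark every (accepting, non-accepting) pair as distinguishable (accepting: {q1}; non-accepting: {q0, q2}).
Round 1: (q0, q2) on '1' go to q1 and q2, already distinguishable → mark.
Every pair of states is distinguishable, so the DFA is already minimal.
Equivalence classes: {q0}, {q1}, {q2} → 3 states.

Final answer: 3 states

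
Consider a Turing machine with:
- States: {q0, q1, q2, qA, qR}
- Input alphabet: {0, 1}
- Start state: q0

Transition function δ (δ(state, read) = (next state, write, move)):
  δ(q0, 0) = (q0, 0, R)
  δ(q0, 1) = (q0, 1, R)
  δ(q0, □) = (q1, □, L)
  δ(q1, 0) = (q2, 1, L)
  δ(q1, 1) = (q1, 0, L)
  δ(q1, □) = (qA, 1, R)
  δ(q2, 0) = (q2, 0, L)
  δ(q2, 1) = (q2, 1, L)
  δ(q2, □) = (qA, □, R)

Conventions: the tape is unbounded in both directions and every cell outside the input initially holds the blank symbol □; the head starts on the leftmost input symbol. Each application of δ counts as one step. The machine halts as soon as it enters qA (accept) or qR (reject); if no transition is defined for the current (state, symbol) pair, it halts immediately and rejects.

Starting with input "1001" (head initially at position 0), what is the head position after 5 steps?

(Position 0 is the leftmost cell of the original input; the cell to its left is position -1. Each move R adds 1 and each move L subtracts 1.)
Step 0: [q0]1001 (head at position 0)
Step 1: δ(q0, 1) = (q0, 1, R)  ⊢  1[q0]001 (head at position 1)
Step 2: δ(q0, 0) = (q0, 0, R)  ⊢  10[q0]01 (head at position 2)
Step 3: δ(q0, 0) = (q0, 0, R)  ⊢  100[q0]1 (head at position 3)
Step 4: δ(q0, 1) = (q0, 1, R)  ⊢  1001[q0]□ (head at position 4)
Step 5: δ(q0, □) = (q1, □, L)  ⊢  100[q1]1□ (head at position 3)
Head position after 5 steps: 3

Final answer: Position 3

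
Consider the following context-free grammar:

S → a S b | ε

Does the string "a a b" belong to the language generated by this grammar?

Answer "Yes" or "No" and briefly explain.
Every derivation applies S → a S b some number n of times and then S → ε, producing a^n b^n with equally many a's and b's. The string a a b has two a's but only one b, so it cannot be derived.

Final answer: No - no valid derivation exists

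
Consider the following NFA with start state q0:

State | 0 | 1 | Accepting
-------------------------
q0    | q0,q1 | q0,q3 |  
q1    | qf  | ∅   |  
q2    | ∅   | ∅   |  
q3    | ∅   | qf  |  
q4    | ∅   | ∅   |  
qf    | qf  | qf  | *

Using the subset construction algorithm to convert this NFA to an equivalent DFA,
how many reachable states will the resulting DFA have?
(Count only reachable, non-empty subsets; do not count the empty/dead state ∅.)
Start subset: {q0}
{q0}: on 0 → {q0, q1}, on 1 → {q0, q3}
{q0, q1}: on 0 → {q0, q1, qf}, on 1 → {q0, q3}
{q0, q3}: on 0 → {q0, q1}, on 1 → {q0, q3, qf}
{q0, q1, qf}: on 0 → {q0, q1, qf}, on 1 → {q0, q3, qf}
{q0, q3, qf}: on 0 → {q0, q1, qf}, on 1 → {q0, q3, qf}
Reachable non-empty subsets: {q0}, {q0, q1}, {q0, q3}, {q0, q1, qf}, {q0, q3, qf} — 5 in total.

Final answer: 5 states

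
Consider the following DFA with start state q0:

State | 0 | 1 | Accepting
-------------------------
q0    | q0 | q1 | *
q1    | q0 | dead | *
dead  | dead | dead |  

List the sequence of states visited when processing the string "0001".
q0 → q0 → q0 → q0 → q1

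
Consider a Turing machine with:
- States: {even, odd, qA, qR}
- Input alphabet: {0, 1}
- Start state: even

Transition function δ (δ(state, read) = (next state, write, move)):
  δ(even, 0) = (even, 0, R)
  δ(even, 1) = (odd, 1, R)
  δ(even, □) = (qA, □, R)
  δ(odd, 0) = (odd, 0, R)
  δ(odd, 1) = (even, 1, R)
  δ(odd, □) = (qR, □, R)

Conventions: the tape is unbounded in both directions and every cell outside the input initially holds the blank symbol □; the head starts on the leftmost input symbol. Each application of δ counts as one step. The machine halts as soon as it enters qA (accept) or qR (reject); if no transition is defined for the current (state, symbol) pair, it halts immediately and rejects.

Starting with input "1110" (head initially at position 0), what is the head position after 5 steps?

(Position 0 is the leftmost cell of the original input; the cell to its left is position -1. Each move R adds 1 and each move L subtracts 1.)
Step 0: [even]1110 (head at position 0)
Step 1: δ(even, 1) = (odd, 1, R)  ⊢  1[odd]110 (head at position 1)
Step 2: δ(odd, 1) = (even, 1, R)  ⊢  11[even]10 (head at position 2)
Step 3: δ(even, 1) = (odd, 1, R)  ⊢  111[odd]0 (head at position 3)
Step 4: δ(odd, 0) = (odd, 0, R)  ⊢  1110[odd]□ (head at position 4)
Step 5: δ(odd, □) = (qR, □, R)  ⊢  1110□[qR]□ (head at position 5)
Head position after 5 steps: 5

Final answer: Position 5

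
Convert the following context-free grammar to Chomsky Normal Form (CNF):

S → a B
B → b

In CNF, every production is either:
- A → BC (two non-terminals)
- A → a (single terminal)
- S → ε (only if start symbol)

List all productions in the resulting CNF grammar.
The grammar has no ε-productions or unit productions to eliminate.
S → a B has terminal a in a right-hand side of length ≥ 2: introduce T_a → a and use T_a in place of a.
B → b is already in CNF (single terminal) – keep it.
S → a B becomes S → T_a B.
Resulting CNF grammar (3 productions): T_a → a; B → b; S → T_a B

Final answer: T_a → a; B → b; S → T_a B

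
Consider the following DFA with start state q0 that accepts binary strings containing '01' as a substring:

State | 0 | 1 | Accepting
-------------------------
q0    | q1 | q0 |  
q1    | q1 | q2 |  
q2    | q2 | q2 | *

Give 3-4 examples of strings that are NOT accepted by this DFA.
Any strings that end in a non-accepting state work; for example:
"0": q0 → q1; q1 is not accepting → rejected
"10": q0 → q0 → q1; q1 is not accepting → rejected
"1000": q0 → q0 → q1 → q1 → q1; q1 is not accepting → rejected
"1110": q0 → q0 → q0 → q0 → q1; q1 is not accepting → rejected

Final answer: "0", "10", "1000", "1110"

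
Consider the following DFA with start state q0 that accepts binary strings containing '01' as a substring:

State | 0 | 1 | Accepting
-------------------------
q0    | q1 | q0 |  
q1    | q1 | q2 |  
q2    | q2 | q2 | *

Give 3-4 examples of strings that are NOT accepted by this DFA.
Any strings that end in a non-accepting state work; for example:
"00": q0 → q1 → q1; q1 is not accepting → rejected
"11": q0 → q0 → q0; q0 is not accepting → rejected
"110": q0 → q0 → q0 → q1; q1 is not accepting → rejected
"1111": q0 → q0 → q0 → q0 → q0; q0 is not accepting → rejected

Final answer: "00", "11", "110", "1111"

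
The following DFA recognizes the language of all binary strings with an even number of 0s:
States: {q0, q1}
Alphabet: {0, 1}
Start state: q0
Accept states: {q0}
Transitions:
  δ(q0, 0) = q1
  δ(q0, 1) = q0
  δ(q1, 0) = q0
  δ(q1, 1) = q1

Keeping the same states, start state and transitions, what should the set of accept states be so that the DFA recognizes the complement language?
The DFA is complete (every state has a transition on every symbol), so the complement
is recognized by the same DFA with accepting and non-accepting states swapped.
Original accept states: {q0}
Complement accept states = All states - Original accept states
= {q0, q1} - {q0}
= {q1}
Complement language: strings with an ODD number of 0s

Final answer: {q1}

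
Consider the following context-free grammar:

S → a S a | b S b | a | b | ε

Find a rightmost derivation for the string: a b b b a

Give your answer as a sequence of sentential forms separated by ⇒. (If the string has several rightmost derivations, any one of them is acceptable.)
Start with S.
Step 1: the rightmost non-terminal is S; apply S → a S a:  a S a
Step 2: the rightmost non-terminal is S; apply S → b S b:  a b S b a
Step 3: the rightmost non-terminal is S; apply S → b:  a b b b a

Final answer: S ⇒ a S a ⇒ a b S b a ⇒ a b b b a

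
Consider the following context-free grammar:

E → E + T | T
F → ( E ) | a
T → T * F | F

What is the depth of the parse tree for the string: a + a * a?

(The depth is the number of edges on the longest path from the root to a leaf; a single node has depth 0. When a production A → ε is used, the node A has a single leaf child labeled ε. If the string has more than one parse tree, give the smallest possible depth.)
The grammar is unambiguous; the parse tree of a + a * a is:
E → E + T at the root (depth 0).
  Left E (depth 1) → T (2) → F (3) → a (4).
  Right T (depth 1) → T * F; that T (2) → F (3) → a (4); F (2) → a (3).
The longest root-to-leaf paths have 4 edges.
Depth = 4.

Final answer: 4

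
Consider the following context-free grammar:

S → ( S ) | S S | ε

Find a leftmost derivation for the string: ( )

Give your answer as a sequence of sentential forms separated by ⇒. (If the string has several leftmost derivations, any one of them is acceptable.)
Start with S.
Step 1: the leftmost non-terminal is S; apply S → ( S ):  ( S )
Step 2: the leftmost non-terminal is S; apply S → ε:  ( )

Final answer: S ⇒ ( S ) ⇒ ( )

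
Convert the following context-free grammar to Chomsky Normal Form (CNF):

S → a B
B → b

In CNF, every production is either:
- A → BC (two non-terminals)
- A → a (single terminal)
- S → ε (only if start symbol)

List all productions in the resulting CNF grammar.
The grammar has no ε-productions or unit productions to eliminate.
S → a B has terminal a in a right-hand side of length ≥ 2: introduce T_a → a and use T_a in place of a.
B → b is already in CNF (single terminal) – keep it.
S → a B becomes S → T_a B.
Resulting CNF grammar (3 productions): T_a → a; B → b; S → T_a B

Final answer: T_a → a; B → b; S → T_a B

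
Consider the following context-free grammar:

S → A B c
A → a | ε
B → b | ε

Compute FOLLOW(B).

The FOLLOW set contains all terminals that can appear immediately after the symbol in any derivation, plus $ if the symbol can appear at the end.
B occurs in S → A B c, immediately followed by the terminal c. So FOLLOW(B) = {c}.

Final answer: {c}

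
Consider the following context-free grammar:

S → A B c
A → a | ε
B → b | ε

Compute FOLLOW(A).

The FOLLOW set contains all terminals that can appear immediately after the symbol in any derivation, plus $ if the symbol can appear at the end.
A occurs in S → A B c followed by B c. Add FIRST(B) minus ε = {b}; B is nullable (B → ε), so what follows B can also follow A: the terminal c. FOLLOW(A) = {b, c}.

Final answer: {b, c}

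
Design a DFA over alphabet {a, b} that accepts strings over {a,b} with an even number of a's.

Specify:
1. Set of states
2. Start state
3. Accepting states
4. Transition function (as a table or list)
One valid DFA (any DFA recognizing the same language is acceptable):
States: {q0, q1}
Start: q0
Accepting: {q0}
Transitions (accepting states marked with *):
State | a | b | Accepting
-------------------------
q0    | q1 | q0 | *
q1    | q0 | q1 |  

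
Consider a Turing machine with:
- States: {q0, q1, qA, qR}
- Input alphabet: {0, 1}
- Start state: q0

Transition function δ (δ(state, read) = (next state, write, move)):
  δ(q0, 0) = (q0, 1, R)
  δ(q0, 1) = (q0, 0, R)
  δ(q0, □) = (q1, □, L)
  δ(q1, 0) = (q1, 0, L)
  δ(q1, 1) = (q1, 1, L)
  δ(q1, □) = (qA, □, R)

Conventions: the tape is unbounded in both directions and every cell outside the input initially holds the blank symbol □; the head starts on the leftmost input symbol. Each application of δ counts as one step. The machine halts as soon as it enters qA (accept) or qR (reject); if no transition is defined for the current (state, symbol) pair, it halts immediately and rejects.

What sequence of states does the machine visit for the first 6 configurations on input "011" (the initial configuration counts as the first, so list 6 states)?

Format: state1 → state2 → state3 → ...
Step 0: [q0]011 (head at position 0)
Step 1: δ(q0, 0) = (q0, 1, R)  ⊢  1[q0]11 (head at position 1)
Step 2: δ(q0, 1) = (q0, 0, R)  ⊢  10[q0]1 (head at position 2)
Step 3: δ(q0, 1) = (q0, 0, R)  ⊢  100[q0]□ (head at position 3)
Step 4: δ(q0, □) = (q1, □, L)  ⊢  10[q1]0□ (head at position 2)
Step 5: δ(q1, 0) = (q1, 0, L)  ⊢  1[q1]00□ (head at position 1)
Reading off the states of these 6 configurations: q0 → q0 → q0 → q0 → q1 → q1

Final answer: q0 → q0 → q0 → q0 → q1 → q1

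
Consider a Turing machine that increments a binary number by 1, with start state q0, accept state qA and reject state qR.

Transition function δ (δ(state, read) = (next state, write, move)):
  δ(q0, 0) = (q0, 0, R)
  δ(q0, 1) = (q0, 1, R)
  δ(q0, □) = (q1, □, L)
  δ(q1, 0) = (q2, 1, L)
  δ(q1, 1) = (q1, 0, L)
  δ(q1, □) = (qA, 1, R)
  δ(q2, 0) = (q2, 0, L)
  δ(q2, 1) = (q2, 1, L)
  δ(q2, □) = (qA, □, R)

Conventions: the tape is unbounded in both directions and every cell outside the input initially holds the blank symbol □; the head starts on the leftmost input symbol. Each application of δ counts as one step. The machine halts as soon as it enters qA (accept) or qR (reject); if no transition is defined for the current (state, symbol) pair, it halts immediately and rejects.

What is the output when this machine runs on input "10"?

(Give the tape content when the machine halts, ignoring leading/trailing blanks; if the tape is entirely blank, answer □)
Step 0: [q0]10 (head at position 0)
Step 1: δ(q0, 1) = (q0, 1, R)  ⊢  1[q0]0 (head at position 1)
Step 2: δ(q0, 0) = (q0, 0, R)  ⊢  10[q0]□ (head at position 2)
Step 3: δ(q0, □) = (q1, □, L)  ⊢  1[q1]0□ (head at position 1)
Step 4: δ(q1, 0) = (q2, 1, L)  ⊢  [q2]11□ (head at position 0)
Step 5: δ(q2, 1) = (q2, 1, L)  ⊢  [q2]□11□ (head at position -1)
Step 6: δ(q2, □) = (qA, □, R)  ⊢  □[qA]11□ (head at position 0)
The machine is in qA, so it halts and accepts.
Tape content when halted (ignoring surrounding blanks): 11

Final answer: Output: 11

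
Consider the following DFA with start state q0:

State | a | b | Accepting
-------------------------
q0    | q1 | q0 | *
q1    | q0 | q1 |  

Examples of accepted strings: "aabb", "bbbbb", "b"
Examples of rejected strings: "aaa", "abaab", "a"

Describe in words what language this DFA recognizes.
strings over {a,b} with an even number of a's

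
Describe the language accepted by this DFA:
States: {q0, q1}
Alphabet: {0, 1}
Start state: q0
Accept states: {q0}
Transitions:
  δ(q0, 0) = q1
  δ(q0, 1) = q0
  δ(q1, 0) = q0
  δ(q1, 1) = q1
Analyzing the DFA structure:
Start state: q0
Accept states: {q0}
Interpreting what each state remembers (checking against the transitions):
  q0: an even number of 0s has been read so far
  q1: an odd number of 0s has been read so far
  δ(q0, 0): in q0 (an even number of 0s has been read so far), after reading 0 we have: an odd number of 0s has been read so far → q1
  δ(q0, 1): in q0 (an even number of 0s has been read so far), after reading 1 we have: an even number of 0s has been read so far → q0
  δ(q1, 0): in q1 (an odd number of 0s has been read so far), after reading 0 we have: an even number of 0s has been read so far → q0
  δ(q1, 1): in q1 (an odd number of 0s has been read so far), after reading 1 we have: an odd number of 0s has been read so far → q1
A string is accepted iff it ends in {q0}, i.e. an even number of 0s has been read so far.
Language: All binary strings with an even number of 0s

Final answer: All binary strings with an even number of 0s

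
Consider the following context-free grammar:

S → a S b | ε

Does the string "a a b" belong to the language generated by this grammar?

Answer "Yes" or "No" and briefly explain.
Every derivation applies S → a S b some number n of times and then S → ε, producing a^n b^n with equally many a's and b's. The string a a b has two a's but only one b, so it cannot be derived.

Final answer: No - no valid derivation exists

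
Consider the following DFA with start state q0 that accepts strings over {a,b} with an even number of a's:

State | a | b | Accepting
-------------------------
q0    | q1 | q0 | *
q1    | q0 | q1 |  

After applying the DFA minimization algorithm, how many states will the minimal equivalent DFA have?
All 2 states are reachable from q0, so none can be removed as unreachable.
Table-filling: first mark every (accepting, non-accepting) pair as distinguishable (accepting: {q0}; non-accepting: {q1}).
Every pair of states is distinguishable, so the DFA is already minimal.
Equivalence classes: {q0}, {q1} → 2 states.

Final answer: 2 states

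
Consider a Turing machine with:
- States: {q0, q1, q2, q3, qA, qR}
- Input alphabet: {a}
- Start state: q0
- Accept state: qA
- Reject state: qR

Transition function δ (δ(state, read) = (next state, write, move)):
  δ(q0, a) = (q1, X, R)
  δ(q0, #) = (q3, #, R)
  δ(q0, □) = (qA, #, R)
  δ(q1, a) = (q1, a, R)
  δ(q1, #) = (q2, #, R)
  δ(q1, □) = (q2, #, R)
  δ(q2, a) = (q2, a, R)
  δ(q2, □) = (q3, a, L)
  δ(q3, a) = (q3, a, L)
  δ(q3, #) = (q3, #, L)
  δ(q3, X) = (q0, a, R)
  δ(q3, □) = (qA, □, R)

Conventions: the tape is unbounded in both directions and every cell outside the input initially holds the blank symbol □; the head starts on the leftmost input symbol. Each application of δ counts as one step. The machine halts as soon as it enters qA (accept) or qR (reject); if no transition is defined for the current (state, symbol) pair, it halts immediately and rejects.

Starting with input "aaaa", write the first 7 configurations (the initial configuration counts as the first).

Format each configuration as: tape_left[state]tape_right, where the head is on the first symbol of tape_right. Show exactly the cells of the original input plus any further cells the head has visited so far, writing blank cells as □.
Step 0: [q0]aaaa (head at position 0)
Step 1: δ(q0, a) = (q1, X, R)  ⊢  X[q1]aaa (head at position 1)
Step 2: δ(q1, a) = (q1, a, R)  ⊢  Xa[q1]aa (head at position 2)
Step 3: δ(q1, a) = (q1, a, R)  ⊢  Xaa[q1]a (head at position 3)
Step 4: δ(q1, a) = (q1, a, R)  ⊢  Xaaa[q1]□ (head at position 4)
Step 5: δ(q1, □) = (q2, #, R)  ⊢  Xaaa#[q2]□ (head at position 5)
Step 6: δ(q2, □) = (q3, a, L)  ⊢  Xaaa[q3]#a (head at position 4)

Final answer: [q0]aaaa ⊢ X[q1]aaa ⊢ Xa[q1]aa ⊢ Xaa[q1]a ⊢ Xaaa[q1]□ ⊢ Xaaa#[q2]□ ⊢ Xaaa[q3]#a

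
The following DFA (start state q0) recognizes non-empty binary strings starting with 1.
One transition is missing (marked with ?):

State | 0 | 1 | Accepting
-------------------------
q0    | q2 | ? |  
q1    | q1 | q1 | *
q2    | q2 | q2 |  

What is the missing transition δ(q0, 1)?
q1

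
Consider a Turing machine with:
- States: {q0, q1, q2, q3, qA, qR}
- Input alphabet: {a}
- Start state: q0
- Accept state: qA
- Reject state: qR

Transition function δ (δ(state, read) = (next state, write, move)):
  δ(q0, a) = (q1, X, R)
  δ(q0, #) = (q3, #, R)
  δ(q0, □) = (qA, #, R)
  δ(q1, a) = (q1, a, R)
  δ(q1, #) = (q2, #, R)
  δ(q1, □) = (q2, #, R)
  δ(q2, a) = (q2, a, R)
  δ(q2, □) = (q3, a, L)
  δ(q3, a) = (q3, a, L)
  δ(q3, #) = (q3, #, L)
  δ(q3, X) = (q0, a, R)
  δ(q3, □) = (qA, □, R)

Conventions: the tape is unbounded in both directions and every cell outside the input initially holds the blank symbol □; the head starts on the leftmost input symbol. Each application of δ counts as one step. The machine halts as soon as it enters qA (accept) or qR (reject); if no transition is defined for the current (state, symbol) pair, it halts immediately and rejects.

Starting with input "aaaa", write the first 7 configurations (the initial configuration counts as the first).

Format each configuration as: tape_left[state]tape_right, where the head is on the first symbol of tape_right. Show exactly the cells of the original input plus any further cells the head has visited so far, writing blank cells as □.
Step 0: [q0]aaaa (head at position 0)
Step 1: δ(q0, a) = (q1, X, R)  ⊢  X[q1]aaa (head at position 1)
Step 2: δ(q1, a) = (q1, a, R)  ⊢  Xa[q1]aa (head at position 2)
Step 3: δ(q1, a) = (q1, a, R)  ⊢  Xaa[q1]a (head at position 3)
Step 4: δ(q1, a) = (q1, a, R)  ⊢  Xaaa[q1]□ (head at position 4)
Step 5: δ(q1, □) = (q2, #, R)  ⊢  Xaaa#[q2]□ (head at position 5)
Step 6: δ(q2, □) = (q3, a, L)  ⊢  Xaaa[q3]#a (head at position 4)

Final answer: [q0]aaaa ⊢ X[q1]aaa ⊢ Xa[q1]aa ⊢ Xaa[q1]a ⊢ Xaaa[q1]□ ⊢ Xaaa#[q2]□ ⊢ Xaaa[q3]#a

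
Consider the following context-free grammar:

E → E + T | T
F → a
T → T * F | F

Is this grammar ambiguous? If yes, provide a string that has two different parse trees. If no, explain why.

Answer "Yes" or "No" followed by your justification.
This is the standard stratified expression grammar: '+' is introduced only by the left-recursive rule E → E + T and '*' only by the left-recursive rule T → T * F, with F → a. For any string, the last '+' must be the one produced at the root E (everything after it is a T containing no '+'), and likewise within each T the last '*' is produced at its root. This fixes the parse tree uniquely (left-associative, '*' binding tighter than '+'), so every string has exactly one parse tree.

Final answer: No - the grammar is unambiguous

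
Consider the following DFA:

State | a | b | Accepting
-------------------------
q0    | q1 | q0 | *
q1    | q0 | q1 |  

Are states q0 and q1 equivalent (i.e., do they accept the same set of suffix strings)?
Try the suffix ε (the empty string).
From q0: q0 — accepting.
From q1: q1 — not accepting.
The two states disagree on this suffix, so they are not equivalent.

Final answer: No. Distinguishing string: ε (the empty string) - accepted from q0 but not from q1.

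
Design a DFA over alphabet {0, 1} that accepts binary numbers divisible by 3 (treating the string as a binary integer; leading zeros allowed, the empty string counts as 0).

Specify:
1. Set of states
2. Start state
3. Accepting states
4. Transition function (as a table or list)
One valid DFA (any DFA recognizing the same language is acceptable):
States: {q0, q1, q2}
Start: q0
Accepting: {q0}
Transitions (accepting states marked with *):
State | 0 | 1 | Accepting
-------------------------
q0    | q0 | q1 | *
q1    | q2 | q0 |  
q2    | q1 | q2 |  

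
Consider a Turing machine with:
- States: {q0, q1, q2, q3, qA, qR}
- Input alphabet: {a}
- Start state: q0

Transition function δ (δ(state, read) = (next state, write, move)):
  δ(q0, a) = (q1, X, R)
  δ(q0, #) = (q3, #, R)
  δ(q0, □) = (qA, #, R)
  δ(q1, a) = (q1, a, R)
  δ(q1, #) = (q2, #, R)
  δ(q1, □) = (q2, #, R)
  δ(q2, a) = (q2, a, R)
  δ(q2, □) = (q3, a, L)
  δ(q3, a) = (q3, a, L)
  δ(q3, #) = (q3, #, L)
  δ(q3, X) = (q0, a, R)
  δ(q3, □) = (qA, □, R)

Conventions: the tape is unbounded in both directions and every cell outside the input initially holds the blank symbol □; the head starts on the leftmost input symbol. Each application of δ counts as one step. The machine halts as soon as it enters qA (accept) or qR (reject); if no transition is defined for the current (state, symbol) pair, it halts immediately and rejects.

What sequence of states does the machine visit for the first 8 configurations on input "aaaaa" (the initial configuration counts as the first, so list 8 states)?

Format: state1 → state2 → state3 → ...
Step 0: [q0]aaaaa (head at position 0)
Step 1: δ(q0, a) = (q1, X, R)  ⊢  X[q1]aaaa (head at position 1)
Step 2: δ(q1, a) = (q1, a, R)  ⊢  Xa[q1]aaa (head at position 2)
Step 3: δ(q1, a) = (q1, a, R)  ⊢  Xaa[q1]aa (head at position 3)
Step 4: δ(q1, a) = (q1, a, R)  ⊢  Xaaa[q1]a (head at position 4)
Step 5: δ(q1, a) = (q1, a, R)  ⊢  Xaaaa[q1]□ (head at position 5)
Step 6: δ(q1, □) = (q2, #, R)  ⊢  Xaaaa#[q2]□ (head at position 6)
Step 7: δ(q2, □) = (q3, a, L)  ⊢  Xaaaa[q3]#a (head at position 5)
Reading off the states of these 8 configurations: q0 → q1 → q1 → q1 → q1 → q1 → q2 → q3

Final answer: q0 → q1 → q1 → q1 → q1 → q1 → q2 → q3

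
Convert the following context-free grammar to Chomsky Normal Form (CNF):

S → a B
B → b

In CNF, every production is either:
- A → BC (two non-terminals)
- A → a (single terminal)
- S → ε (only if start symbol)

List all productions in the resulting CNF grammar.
The grammar has no ε-productions or unit productions to eliminate.
S → a B has terminal a in a right-hand side of length ≥ 2: introduce T_a → a and use T_a in place of a.
B → b is already in CNF (single terminal) – keep it.
S → a B becomes S → T_a B.
Resulting CNF grammar (3 productions): T_a → a; B → b; S → T_a B

Final answer: T_a → a; B → b; S → T_a B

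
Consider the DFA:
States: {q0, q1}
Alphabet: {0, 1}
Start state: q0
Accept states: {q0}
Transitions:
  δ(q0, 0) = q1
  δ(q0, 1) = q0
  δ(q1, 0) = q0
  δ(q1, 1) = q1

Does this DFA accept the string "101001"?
Processing string "101001":
  q0 --1--> q0
  q0 --0--> q1
  q1 --1--> q1
  q1 --0--> q0
  q0 --0--> q1
  q1 --1--> q1
Final state: q1
Accept states: {q0}
q1 is not an accept state, so the string is rejected.

Final answer: No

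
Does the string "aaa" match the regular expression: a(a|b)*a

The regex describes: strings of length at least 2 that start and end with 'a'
Yes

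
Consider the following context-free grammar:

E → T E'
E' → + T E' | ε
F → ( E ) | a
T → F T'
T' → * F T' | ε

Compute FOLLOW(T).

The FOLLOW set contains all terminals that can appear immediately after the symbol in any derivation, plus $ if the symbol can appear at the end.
Useful FIRST sets: FIRST(E') = {+, ε}, FIRST(T') = {*, ε} (both E' and T' are nullable).
FOLLOW(E): E is the start symbol → $; E appears in F → ( E ) followed by ')' → FOLLOW(E) = {), $}.
FOLLOW(E'): E' appears at the right end of E → T E' and of E' → + T E', so FOLLOW(E') ⊇ FOLLOW(E) (the second occurrence adds nothing new). FOLLOW(E') = {), $}.
FOLLOW(T): in E → T E' and E' → + T E', T is followed by E': add FIRST(E') minus ε = {+}; since E' is nullable, also add FOLLOW(E) and FOLLOW(E') = {), $}. FOLLOW(T) = {+, ), $}.

Final answer: {$, ), +}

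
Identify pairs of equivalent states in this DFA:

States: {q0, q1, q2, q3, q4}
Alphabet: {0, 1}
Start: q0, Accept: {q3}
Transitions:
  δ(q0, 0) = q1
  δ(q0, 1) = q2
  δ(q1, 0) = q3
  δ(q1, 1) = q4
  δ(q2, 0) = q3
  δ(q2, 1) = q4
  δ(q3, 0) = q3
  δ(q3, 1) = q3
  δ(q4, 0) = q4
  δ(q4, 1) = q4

Using the table-filling algorithm:
Round 0 – mark pairs where exactly one state is accepting: (q0,q3), (q1,q3), (q2,q3), (q3,q4)
Round 1 – newly marked: (q0,q1) [on 0: q1 vs q3, already marked]; (q0,q2) [on 0: q1 vs q3, already marked]; (q1,q4) [on 0: q3 vs q4, already marked]; (q2,q4) [on 0: q3 vs q4, already marked]
Round 2 – newly marked: (q0,q4) [on 0: q1 vs q4, already marked]
No further pairs can be marked.
(q1, q2) unmarked: δ(q1,0)=q3, δ(q2,0)=q3; δ(q1,1)=q4, δ(q2,1)=q4 → equivalent
Equivalent pairs: (q1, q2)

Final answer: Equivalent pairs: (q1, q2)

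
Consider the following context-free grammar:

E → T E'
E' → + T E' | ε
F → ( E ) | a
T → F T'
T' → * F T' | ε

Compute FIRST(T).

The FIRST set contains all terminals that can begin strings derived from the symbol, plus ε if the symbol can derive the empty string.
FIRST(F): F → ( E ) contributes '(' and F → a contributes 'a', so FIRST(F) = {(, a}. F is not nullable.
FIRST(T): T → F T' begins with F, and F is not nullable, so FIRST(T) = FIRST(F) = {(, a}.

Final answer: {(, a}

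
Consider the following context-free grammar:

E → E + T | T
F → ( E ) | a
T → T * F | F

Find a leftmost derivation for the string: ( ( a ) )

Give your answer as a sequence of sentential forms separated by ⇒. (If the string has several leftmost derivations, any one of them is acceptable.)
Start with E.
Step 1: the leftmost non-terminal is E; apply E → T:  T
Step 2: the leftmost non-terminal is T; apply T → F:  F
Step 3: the leftmost non-terminal is F; apply F → ( E ):  ( E )
Step 4: the leftmost non-terminal is E; apply E → T:  ( T )
Step 5: the leftmost non-terminal is T; apply T → F:  ( F )
Step 6: the leftmost non-terminal is F; apply F → ( E ):  ( ( E ) )
Step 7: the leftmost non-terminal is E; apply E → T:  ( ( T ) )
Step 8: the leftmost non-terminal is T; apply T → F:  ( ( F ) )
Step 9: the leftmost non-terminal is F; apply F → a:  ( ( a ) )

Final answer: E ⇒ T ⇒ F ⇒ ( E ) ⇒ ( T ) ⇒ ( F ) ⇒ ( ( E ) ) ⇒ ( ( T ) ) ⇒ ( ( F ) ) ⇒ ( ( a ) )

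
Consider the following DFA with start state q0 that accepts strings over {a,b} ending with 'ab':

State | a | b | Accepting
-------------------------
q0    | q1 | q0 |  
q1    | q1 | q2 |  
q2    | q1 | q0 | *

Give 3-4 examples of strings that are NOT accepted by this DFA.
Any strings that end in a non-accepting state work; for example:
"a": q0 → q1; q1 is not accepting → rejected
"aa": q0 → q1 → q1; q1 is not accepting → rejected
"abb": q0 → q1 → q2 → q0; q0 is not accepting → rejected
"baba": q0 → q0 → q1 → q2 → q1; q1 is not accepting → rejected

Final answer: "a", "aa", "abb", "baba"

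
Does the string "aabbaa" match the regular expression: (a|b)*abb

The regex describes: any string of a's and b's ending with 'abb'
No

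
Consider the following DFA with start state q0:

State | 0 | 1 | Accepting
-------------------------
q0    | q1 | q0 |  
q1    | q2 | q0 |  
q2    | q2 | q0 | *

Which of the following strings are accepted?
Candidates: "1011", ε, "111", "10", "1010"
"1011": q0 → q0 → q1 → q0 → q0; q0 is not accepting → rejected
ε: q0; q0 is not accepting → rejected
"111": q0 → q0 → q0 → q0; q0 is not accepting → rejected
"10": q0 → q0 → q1; q1 is not accepting → rejected
"1010": q0 → q0 → q1 → q0 → q1; q1 is not accepting → rejected

Final answer: None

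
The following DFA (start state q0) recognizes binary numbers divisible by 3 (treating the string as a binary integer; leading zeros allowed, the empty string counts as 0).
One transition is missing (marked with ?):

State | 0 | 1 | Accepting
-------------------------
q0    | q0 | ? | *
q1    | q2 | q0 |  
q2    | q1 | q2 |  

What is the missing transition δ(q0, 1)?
q1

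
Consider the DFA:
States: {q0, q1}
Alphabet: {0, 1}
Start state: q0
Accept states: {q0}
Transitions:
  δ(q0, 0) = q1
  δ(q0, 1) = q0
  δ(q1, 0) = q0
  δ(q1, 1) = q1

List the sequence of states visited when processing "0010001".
Starting at q0
Read '0': q0 -> q1
Read '0': q1 -> q0
Read '1': q0 -> q0
Read '0': q0 -> q1
Read '0': q1 -> q0
Read '0': q0 -> q1
Read '1': q1 -> q1

Final answer: q0 -> q1 -> q0 -> q0 -> q1 -> q0 -> q1 -> q1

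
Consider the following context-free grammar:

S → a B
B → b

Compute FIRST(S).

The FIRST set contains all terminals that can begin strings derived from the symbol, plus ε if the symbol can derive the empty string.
S has the single production S → a B, whose right-hand side begins with the terminal a. So FIRST(S) = {a}.

Final answer: {a}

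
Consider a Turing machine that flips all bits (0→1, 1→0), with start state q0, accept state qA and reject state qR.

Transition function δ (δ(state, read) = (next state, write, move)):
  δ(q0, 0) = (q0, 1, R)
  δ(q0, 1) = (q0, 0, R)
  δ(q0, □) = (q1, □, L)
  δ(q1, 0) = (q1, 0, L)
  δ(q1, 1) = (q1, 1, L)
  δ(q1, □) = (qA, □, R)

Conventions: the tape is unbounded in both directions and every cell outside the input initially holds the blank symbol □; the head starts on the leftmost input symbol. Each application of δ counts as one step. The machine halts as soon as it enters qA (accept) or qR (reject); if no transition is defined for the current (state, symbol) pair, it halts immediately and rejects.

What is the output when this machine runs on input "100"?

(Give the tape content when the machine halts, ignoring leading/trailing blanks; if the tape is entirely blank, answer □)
Step 0: [q0]100 (head at position 0)
Step 1: δ(q0, 1) = (q0, 0, R)  ⊢  0[q0]00 (head at position 1)
Step 2: δ(q0, 0) = (q0, 1, R)  ⊢  01[q0]0 (head at position 2)
Step 3: δ(q0, 0) = (q0, 1, R)  ⊢  011[q0]□ (head at position 3)
Step 4: δ(q0, □) = (q1, □, L)  ⊢  01[q1]1□ (head at position 2)
Step 5: δ(q1, 1) = (q1, 1, L)  ⊢  0[q1]11□ (head at position 1)
Step 6: δ(q1, 1) = (q1, 1, L)  ⊢  [q1]011□ (head at position 0)
Step 7: δ(q1, 0) = (q1, 0, L)  ⊢  [q1]□011□ (head at position -1)
Step 8: δ(q1, □) = (qA, □, R)  ⊢  □[qA]011□ (head at position 0)
The machine is in qA, so it halts and accepts.
Tape content when halted (ignoring surrounding blanks): 011

Final answer: Output: 011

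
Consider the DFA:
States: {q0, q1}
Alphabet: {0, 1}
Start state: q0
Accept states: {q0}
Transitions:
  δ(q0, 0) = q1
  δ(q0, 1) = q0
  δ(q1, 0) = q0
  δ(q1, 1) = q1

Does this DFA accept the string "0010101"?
Processing string "0010101":
  q0 --0--> q1
  q1 --0--> q0
  q0 --1--> q0
  q0 --0--> q1
  q1 --1--> q1
  q1 --0--> q0
  q0 --1--> q0
Final state: q0
Accept states: {q0}
q0 is an accept state, so the string is accepted.

Final answer: Yes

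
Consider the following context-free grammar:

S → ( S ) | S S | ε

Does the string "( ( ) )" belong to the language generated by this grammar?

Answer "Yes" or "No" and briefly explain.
A derivation exists: S ⇒ ( S ) ⇒ ( ( S ) ) ⇒ ( ( ) ) (using S → ( S ) twice, then S → ε).

Final answer: Yes - a valid derivation exists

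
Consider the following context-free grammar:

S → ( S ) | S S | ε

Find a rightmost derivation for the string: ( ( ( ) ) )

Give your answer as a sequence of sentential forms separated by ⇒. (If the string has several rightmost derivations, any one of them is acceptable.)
Start with S.
Step 1: the rightmost non-terminal is S; apply S → ( S ):  ( S )
Step 2: the rightmost non-terminal is S; apply S → ( S ):  ( ( S ) )
Step 3: the rightmost non-terminal is S; apply S → ( S ):  ( ( ( S ) ) )
Step 4: the rightmost non-terminal is S; apply S → ε:  ( ( ( ) ) )

Final answer: S ⇒ ( S ) ⇒ ( ( S ) ) ⇒ ( ( ( S ) ) ) ⇒ ( ( ( ) ) )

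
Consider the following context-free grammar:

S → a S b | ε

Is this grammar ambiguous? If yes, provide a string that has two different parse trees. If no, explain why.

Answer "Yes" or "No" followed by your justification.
At every step exactly one production applies: if the remaining string to generate is non-empty it starts with a and ends with b, forcing S → a S b; if it is empty, S → ε is forced. Hence each string a^n b^n has exactly one derivation (S → a S b applied n times, then S → ε) and one parse tree.

Final answer: No - the grammar is unambiguous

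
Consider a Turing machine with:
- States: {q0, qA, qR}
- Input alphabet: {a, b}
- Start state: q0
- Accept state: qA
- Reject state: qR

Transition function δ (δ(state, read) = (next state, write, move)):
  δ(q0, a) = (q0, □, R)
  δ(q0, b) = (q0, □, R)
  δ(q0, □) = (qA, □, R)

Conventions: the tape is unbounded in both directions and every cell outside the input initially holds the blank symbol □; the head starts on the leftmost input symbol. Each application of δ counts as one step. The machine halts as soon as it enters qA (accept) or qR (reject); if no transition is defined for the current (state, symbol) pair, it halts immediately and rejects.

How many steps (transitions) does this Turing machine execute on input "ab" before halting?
Step 0: [q0]ab (head at position 0)
Step 1: δ(q0, a) = (q0, □, R)  ⊢  □[q0]b (head at position 1)
Step 2: δ(q0, b) = (q0, □, R)  ⊢  □□[q0]□ (head at position 2)
Step 3: δ(q0, □) = (qA, □, R)  ⊢  □□□[qA]□ (head at position 3)
The machine is in qA, so it halts and accepts.
Number of transitions executed: 3.

Final answer: 3 steps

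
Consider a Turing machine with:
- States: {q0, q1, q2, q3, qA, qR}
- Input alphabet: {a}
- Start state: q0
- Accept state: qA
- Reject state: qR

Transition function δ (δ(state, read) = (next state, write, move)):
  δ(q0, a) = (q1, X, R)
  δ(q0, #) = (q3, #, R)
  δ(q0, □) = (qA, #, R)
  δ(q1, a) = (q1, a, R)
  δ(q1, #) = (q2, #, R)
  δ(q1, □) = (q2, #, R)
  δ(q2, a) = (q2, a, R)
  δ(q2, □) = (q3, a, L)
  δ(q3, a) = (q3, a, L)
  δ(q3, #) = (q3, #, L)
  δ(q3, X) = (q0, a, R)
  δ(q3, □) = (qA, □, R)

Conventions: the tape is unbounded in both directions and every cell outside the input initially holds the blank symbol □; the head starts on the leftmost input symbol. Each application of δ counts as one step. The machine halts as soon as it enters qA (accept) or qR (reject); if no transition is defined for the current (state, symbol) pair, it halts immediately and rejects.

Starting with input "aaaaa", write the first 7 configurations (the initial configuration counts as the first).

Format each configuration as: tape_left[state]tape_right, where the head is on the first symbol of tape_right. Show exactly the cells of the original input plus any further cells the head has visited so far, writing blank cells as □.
Step 0: [q0]aaaaa (head at position 0)
Step 1: δ(q0, a) = (q1, X, R)  ⊢  X[q1]aaaa (head at position 1)
Step 2: δ(q1, a) = (q1, a, R)  ⊢  Xa[q1]aaa (head at position 2)
Step 3: δ(q1, a) = (q1, a, R)  ⊢  Xaa[q1]aa (head at position 3)
Step 4: δ(q1, a) = (q1, a, R)  ⊢  Xaaa[q1]a (head at position 4)
Step 5: δ(q1, a) = (q1, a, R)  ⊢  Xaaaa[q1]□ (head at position 5)
Step 6: δ(q1, □) = (q2, #, R)  ⊢  Xaaaa#[q2]□ (head at position 6)

Final answer: [q0]aaaaa ⊢ X[q1]aaaa ⊢ Xa[q1]aaa ⊢ Xaa[q1]aa ⊢ Xaaa[q1]a ⊢ Xaaaa[q1]□ ⊢ Xaaaa#[q2]□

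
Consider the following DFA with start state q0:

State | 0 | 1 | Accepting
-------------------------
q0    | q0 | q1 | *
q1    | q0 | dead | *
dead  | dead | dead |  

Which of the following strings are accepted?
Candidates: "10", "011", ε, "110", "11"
"10": q0 → q1 → q0; q0 is accepting → accepted
"011": q0 → q0 → q1 → dead; dead is not accepting → rejected
ε: q0; q0 is accepting → accepted
"110": q0 → q1 → dead → dead; dead is not accepting → rejected
"11": q0 → q1 → dead; dead is not accepting → rejected

Final answer: "10", ε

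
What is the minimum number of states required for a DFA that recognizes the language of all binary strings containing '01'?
Language: binary strings containing '01'
Lower bound (Myhill–Nerode): the prefixes ε, 0, 01 are pairwise distinguishable:
  ε vs 01: suffix ε distinguishes them (ε is rejected, 01 is accepted)
  0 vs 01: suffix ε distinguishes them (0 is rejected, 01 is accepted)
  ε vs 0: suffix 1 distinguishes them (ε·1 = 1 is rejected, 0·1 = 01 is accepted)
So any DFA needs at least 3 states.
Upper bound: a DFA with 3 states exists (one state per class above: 'no progress', 'last symbol 0', and 'seen 01' (accepting sink)).
Minimum states: 3

Final answer: 3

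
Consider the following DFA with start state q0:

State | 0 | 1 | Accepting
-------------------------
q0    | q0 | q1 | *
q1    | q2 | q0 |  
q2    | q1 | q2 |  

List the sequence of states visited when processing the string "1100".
q0 → q1 → q0 → q0 → q0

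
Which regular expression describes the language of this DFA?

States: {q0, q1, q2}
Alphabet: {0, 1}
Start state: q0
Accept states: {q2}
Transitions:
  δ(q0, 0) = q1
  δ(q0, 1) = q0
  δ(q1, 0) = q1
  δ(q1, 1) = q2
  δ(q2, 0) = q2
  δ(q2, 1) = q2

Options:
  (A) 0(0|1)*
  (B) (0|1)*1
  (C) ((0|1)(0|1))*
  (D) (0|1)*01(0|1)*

Testing sample strings against the DFA:
  '0111' -> accepted
  '01101' -> accepted
  '1110' -> rejected
  '0001' -> accepted
Checking each option for a counterexample:
  (A) 0(0|1)*: '0' is rejected by the DFA but matches the regex → eliminated
  (B) (0|1)*1: '1' is rejected by the DFA but matches the regex → eliminated
  (C) ((0|1)(0|1))*: ε is rejected by the DFA but matches the regex → eliminated
  (D) (0|1)*01(0|1)*: agrees with the DFA on all strings of length ≤ 4
Only (D) (0|1)*01(0|1)* is consistent with the DFA.

Final answer: (D) (0|1)*01(0|1)*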